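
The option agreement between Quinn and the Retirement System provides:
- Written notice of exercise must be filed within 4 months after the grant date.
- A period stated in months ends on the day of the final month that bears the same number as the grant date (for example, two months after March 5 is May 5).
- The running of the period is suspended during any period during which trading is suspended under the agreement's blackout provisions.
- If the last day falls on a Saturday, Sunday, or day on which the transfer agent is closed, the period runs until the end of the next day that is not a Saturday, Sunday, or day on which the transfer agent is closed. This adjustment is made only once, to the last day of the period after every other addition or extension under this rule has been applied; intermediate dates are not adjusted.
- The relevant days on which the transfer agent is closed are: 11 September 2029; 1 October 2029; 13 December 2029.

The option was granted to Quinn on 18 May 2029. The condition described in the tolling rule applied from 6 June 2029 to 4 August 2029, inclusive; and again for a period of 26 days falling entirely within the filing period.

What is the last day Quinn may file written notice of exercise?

4 months after 18 May 2029 is September 18, 2029.
From June 6, 2029 through August 4, 2029 inclusive is 60 days; tolling adds 60 days: September 18, 2029 + 60 days = November 17, 2029.
Tolling adds 26 days: November 17, 2029 + 26 days = December 13, 2029.
December 13, 2029 is a listed holiday. The next qualifying day is December 14, 2029.

December 14, 2029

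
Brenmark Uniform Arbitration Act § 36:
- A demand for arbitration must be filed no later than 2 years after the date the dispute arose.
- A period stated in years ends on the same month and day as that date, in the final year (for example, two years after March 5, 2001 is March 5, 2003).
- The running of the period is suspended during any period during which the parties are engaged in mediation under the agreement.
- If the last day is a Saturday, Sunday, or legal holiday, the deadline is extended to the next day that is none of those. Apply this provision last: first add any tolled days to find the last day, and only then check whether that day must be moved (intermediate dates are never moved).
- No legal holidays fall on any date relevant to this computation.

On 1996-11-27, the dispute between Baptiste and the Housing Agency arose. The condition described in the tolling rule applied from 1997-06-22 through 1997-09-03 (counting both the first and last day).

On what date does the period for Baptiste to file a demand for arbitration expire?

2 years after 1996-11-27 is November 27, 1998.
From June 22, 1997 through September 3, 1997 inclusive is 74 days; tolling adds 74 days: November 27, 1998 + 74 days = February 9, 1999.
February 9, 1999 is a Tuesday and not a legal holiday, so no extension applies.

February 9, 1999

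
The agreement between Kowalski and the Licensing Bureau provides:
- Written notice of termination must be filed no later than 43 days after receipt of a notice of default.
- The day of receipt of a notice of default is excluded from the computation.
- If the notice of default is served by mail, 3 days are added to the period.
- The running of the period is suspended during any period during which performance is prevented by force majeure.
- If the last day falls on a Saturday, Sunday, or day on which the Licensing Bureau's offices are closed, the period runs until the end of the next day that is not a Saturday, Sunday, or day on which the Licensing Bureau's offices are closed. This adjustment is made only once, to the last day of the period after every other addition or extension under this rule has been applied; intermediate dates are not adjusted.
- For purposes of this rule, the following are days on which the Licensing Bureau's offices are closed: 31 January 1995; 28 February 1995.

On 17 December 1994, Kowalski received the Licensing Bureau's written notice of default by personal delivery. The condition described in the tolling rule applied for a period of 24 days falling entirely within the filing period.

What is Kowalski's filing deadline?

43 days after 17 December 1994 is January 29, 1995.
Service was not by mail, so no mail extension applies.
Tolling adds 24 days: January 29, 1995 + 24 days = February 22, 1995.
February 22, 1995 is a Wednesday and not a day on which the Licensing Bureau's offices are closed, so no extension applies.

February 22, 1995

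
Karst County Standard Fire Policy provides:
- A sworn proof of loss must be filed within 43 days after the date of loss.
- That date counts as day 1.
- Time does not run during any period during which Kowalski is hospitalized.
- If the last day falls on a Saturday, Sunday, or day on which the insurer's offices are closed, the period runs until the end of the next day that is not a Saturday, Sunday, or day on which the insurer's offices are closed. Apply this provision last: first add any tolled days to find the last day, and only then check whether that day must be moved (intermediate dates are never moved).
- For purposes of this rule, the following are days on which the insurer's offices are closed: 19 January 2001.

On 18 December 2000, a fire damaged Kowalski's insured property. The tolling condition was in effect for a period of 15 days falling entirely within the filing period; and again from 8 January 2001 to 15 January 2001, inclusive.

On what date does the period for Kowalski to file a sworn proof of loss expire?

February 21, 2001

Counting 18 December 2000 as day 1, day 43 is January 29, 2001.
Tolling adds 15 days: January 29, 2001 + 15 days = February 13, 2001.
From January 8, 2001 through January 15, 2001 inclusive is 8 days; tolling adds 8 days: February 13, 2001 + 8 days = February 21, 2001.
February 21, 2001 is a Wednesday and not a day on which the insurer's offices are closed, so no extension applies.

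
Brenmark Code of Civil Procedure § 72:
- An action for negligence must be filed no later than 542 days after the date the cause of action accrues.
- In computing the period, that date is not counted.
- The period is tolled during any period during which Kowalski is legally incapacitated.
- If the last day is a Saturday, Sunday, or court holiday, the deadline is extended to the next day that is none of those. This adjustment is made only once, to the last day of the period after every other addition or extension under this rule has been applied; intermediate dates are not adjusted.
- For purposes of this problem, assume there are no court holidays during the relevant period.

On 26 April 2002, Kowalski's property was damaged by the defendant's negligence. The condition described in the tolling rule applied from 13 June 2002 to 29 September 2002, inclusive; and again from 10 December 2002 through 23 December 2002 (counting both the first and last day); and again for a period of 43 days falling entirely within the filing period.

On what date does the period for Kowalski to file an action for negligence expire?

542 days after 26 April 2002 is October 20, 2003.
From June 13, 2002 through September 29, 2002 inclusive is 109 days; tolling adds 109 days: October 20, 2003 + 109 days = February 6, 2004.
From December 10, 2002 through December 23, 2002 inclusive is 14 days; tolling adds 14 days: February 6, 2004 + 14 days = February 20, 2004.
Tolling adds 43 days: February 20, 2004 + 43 days = April 3, 2004.
April 3, 2004 is Saturday; April 4, 2004 is Sunday. The next qualifying day is April 5, 2004.

April 5, 2004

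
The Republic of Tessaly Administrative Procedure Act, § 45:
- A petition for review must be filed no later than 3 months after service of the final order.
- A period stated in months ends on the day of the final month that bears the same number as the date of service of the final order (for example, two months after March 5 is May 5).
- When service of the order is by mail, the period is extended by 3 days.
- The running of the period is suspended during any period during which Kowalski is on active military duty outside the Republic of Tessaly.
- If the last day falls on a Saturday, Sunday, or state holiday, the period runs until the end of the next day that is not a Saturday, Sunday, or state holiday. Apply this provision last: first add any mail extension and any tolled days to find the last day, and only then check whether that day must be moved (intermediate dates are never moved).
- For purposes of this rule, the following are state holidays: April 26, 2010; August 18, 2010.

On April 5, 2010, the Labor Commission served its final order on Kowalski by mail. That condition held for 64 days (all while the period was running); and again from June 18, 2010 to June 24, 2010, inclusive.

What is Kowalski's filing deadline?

3 months after April 5, 2010 is July 5, 2010.
Service was by mail, adding 3 days: July 5, 2010 + 3 days = July 8, 2010.
Tolling adds 64 days: July 8, 2010 + 64 days = September 10, 2010.
From June 18, 2010 through June 24, 2010 inclusive is 7 days; tolling adds 7 days: September 10, 2010 + 7 days = September 17, 2010.
September 17, 2010 is a Friday and not a state holiday, so no extension applies.

September 17, 2010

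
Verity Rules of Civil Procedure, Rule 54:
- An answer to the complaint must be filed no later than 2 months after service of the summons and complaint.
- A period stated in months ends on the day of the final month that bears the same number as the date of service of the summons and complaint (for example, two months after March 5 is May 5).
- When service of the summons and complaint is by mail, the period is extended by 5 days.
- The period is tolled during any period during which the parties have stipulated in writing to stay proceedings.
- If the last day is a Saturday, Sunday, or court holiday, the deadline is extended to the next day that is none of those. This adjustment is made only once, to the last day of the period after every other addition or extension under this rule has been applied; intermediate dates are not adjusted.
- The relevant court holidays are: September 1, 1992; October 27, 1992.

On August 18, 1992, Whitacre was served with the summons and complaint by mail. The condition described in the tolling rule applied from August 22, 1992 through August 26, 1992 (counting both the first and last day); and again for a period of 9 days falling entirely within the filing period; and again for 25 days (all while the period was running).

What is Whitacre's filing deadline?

December 1, 1992

2 months after August 18, 1992 is October 18, 1992.
Service was by mail, adding 5 days: October 18, 1992 + 5 days = October 23, 1992.
From August 22, 1992 through August 26, 1992 inclusive is 5 days; tolling adds 5 days: October 23, 1992 + 5 days = October 28, 1992.
Tolling adds 9 days: October 28, 1992 + 9 days = November 6, 1992.
Tolling adds 25 days: November 6, 1992 + 25 days = December 1, 1992.
December 1, 1992 is a Tuesday and not a court holiday, so no extension applies.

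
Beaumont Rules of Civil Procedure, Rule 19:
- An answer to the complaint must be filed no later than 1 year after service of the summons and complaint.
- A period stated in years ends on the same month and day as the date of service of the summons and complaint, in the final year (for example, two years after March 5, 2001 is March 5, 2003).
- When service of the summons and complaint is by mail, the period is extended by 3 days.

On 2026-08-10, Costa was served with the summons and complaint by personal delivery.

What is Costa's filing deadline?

August 10, 2027

1 year after 2026-08-10 is August 10, 2027.
Service was not by mail, so no mail extension applies.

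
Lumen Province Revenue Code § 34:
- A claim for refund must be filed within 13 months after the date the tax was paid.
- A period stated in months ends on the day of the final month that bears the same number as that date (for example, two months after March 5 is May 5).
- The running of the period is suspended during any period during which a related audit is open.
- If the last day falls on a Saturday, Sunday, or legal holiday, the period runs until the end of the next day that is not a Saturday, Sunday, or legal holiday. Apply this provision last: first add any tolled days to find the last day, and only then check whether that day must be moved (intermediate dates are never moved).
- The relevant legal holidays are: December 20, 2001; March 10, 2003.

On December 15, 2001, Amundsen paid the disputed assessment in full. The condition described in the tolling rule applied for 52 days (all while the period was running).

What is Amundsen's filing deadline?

13 months after December 15, 2001 is January 15, 2003.
Tolling adds 52 days: January 15, 2003 + 52 days = March 8, 2003.
March 8, 2003 is Saturday; March 9, 2003 is Sunday; March 10, 2003 is a listed holiday. The next qualifying day is March 11, 2003.

March 11, 2003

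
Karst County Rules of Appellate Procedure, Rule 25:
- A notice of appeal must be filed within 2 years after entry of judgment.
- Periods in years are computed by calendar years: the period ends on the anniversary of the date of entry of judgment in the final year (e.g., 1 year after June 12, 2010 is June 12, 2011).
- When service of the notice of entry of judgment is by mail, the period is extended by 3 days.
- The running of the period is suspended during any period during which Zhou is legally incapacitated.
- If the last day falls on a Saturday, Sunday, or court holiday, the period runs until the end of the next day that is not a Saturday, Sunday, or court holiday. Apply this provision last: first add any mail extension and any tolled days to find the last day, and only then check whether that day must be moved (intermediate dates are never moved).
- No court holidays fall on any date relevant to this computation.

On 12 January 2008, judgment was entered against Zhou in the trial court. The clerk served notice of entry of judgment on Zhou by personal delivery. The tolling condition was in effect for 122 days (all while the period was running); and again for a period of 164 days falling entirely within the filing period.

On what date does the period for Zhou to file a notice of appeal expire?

October 25, 2010

2 years after 12 January 2008 is January 12, 2010.
Service was not by mail, so no mail extension applies.
Tolling adds 122 days: January 12, 2010 + 122 days = May 14, 2010.
Tolling adds 164 days: May 14, 2010 + 164 days = October 25, 2010.
October 25, 2010 is a Monday and not a court holiday, so no extension applies.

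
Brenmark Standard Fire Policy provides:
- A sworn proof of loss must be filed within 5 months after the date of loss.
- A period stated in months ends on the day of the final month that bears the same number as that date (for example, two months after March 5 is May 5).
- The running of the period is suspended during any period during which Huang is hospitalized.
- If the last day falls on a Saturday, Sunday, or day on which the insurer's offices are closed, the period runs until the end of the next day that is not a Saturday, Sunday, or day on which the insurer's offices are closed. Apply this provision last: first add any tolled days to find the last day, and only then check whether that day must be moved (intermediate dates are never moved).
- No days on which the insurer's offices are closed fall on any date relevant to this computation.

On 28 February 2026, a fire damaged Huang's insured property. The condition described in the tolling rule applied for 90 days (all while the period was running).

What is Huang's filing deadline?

5 months after 28 February 2026 is July 28, 2026.
Tolling adds 90 days: July 28, 2026 + 90 days = October 26, 2026.
October 26, 2026 is a Monday and not a day on which the insurer's offices are closed, so no extension applies.

October 26, 2026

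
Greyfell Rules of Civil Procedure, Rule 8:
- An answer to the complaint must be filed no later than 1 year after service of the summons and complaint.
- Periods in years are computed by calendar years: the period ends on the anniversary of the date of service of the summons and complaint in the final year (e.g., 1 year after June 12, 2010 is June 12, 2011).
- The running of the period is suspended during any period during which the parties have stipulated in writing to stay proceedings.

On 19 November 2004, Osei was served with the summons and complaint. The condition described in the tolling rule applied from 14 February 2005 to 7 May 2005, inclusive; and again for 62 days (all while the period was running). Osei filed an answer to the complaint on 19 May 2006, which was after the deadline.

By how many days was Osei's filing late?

36 days

1 year after 19 November 2004 is November 19, 2005.
From February 14, 2005 through May 7, 2005 inclusive is 83 days; tolling adds 83 days: November 19, 2005 + 83 days = February 10, 2006.
Tolling adds 62 days: February 10, 2006 + 62 days = April 13, 2006.
The deadline is April 13, 2006; from April 13, 2006 to May 19, 2006 is 36 days.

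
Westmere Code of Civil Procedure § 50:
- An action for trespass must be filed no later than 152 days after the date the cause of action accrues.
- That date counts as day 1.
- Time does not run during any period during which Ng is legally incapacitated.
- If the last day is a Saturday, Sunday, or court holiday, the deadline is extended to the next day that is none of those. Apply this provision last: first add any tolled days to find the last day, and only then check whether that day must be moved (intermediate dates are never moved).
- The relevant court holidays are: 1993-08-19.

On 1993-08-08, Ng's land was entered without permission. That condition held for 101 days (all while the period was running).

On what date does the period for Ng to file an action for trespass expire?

Counting 1993-08-08 as day 1, day 152 is January 6, 1994.
Tolling adds 101 days: January 6, 1994 + 101 days = April 17, 1994.
April 17, 1994 is Sunday. The next qualifying day is April 18, 1994.

April 18, 1994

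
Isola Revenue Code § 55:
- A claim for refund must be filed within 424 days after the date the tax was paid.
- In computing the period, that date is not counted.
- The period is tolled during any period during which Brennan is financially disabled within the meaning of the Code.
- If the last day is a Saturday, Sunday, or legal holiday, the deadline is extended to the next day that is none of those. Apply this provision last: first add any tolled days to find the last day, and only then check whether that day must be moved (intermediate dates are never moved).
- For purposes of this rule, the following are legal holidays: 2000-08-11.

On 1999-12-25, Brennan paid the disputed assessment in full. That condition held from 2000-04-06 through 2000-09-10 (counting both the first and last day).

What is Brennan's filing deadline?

424 days after 1999-12-25 is February 21, 2001.
From April 6, 2000 through September 10, 2000 inclusive is 158 days; tolling adds 158 days: February 21, 2001 + 158 days = July 29, 2001.
July 29, 2001 is Sunday. The next qualifying day is July 30, 2001.

July 30, 2001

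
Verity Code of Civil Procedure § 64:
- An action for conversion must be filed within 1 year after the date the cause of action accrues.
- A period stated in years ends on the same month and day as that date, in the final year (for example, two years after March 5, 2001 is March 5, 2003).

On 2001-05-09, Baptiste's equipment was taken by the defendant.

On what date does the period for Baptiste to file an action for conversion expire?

May 9, 2002

1 year after 2001-05-09 is May 9, 2002.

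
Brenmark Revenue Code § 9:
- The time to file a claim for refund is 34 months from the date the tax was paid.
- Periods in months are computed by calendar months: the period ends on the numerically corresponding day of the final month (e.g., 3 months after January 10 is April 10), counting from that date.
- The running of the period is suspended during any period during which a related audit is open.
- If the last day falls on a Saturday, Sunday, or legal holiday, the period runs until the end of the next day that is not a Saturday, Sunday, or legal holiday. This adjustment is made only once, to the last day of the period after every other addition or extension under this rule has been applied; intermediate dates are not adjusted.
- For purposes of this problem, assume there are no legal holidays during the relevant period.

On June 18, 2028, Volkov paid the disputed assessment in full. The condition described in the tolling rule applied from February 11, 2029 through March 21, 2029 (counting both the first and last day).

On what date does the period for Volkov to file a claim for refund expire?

34 months after June 18, 2028 is April 18, 2031.
From February 11, 2029 through March 21, 2029 inclusive is 39 days; tolling adds 39 days: April 18, 2031 + 39 days = May 27, 2031.
May 27, 2031 is a Tuesday and not a legal holiday, so no extension applies.

May 27, 2031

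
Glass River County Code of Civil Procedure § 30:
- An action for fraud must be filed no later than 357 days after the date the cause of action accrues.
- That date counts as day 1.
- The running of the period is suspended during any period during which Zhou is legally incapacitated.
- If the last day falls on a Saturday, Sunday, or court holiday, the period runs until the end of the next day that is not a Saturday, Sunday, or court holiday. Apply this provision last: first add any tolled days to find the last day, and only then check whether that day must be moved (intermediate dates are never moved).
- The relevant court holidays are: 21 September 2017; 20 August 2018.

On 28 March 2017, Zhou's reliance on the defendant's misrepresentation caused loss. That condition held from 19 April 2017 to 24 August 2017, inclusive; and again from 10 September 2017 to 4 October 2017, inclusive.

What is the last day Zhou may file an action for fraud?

August 21, 2018

Counting 28 March 2017 as day 1, day 357 is March 19, 2018.
From April 19, 2017 through August 24, 2017 inclusive is 128 days; tolling adds 128 days: March 19, 2018 + 128 days = July 25, 2018.
From September 10, 2017 through October 4, 2017 inclusive is 25 days; tolling adds 25 days: July 25, 2018 + 25 days = August 19, 2018.
August 19, 2018 is Sunday; August 20, 2018 is a listed holiday. The next qualifying day is August 21, 2018.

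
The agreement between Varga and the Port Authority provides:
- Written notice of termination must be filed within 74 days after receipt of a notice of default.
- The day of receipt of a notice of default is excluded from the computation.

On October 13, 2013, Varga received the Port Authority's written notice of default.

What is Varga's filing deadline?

74 days after October 13, 2013 is December 26, 2013.

December 26, 2013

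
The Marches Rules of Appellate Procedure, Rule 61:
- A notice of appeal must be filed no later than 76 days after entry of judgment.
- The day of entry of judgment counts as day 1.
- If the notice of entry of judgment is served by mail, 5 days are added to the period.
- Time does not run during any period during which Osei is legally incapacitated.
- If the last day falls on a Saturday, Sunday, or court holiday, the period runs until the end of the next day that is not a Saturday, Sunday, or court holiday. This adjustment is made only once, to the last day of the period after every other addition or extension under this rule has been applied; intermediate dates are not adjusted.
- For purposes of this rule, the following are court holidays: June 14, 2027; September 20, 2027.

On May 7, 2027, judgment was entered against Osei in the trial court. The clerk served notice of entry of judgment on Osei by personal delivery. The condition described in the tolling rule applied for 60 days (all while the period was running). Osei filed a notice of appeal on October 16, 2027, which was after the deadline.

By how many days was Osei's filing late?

25 days

Counting May 7, 2027 as day 1, day 76 is July 21, 2027.
Service was not by mail, so no mail extension applies.
Tolling adds 60 days: July 21, 2027 + 60 days = September 19, 2027.
September 19, 2027 is Sunday; September 20, 2027 is a listed holiday. The next qualifying day is September 21, 2027.
The deadline is September 21, 2027; from September 21, 2027 to October 16, 2027 is 25 days.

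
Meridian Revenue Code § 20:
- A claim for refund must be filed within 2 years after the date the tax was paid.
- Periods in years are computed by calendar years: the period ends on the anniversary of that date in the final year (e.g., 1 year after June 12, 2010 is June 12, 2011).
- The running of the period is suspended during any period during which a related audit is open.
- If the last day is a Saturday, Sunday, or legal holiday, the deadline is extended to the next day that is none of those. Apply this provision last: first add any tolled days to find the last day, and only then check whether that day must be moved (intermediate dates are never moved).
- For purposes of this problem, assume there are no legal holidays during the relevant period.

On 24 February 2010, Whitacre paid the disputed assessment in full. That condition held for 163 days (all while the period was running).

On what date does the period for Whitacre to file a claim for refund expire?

2 years after 24 February 2010 is February 24, 2012.
Tolling adds 163 days: February 24, 2012 + 163 days = August 5, 2012.
August 5, 2012 is Sunday. The next qualifying day is August 6, 2012.

August 6, 2012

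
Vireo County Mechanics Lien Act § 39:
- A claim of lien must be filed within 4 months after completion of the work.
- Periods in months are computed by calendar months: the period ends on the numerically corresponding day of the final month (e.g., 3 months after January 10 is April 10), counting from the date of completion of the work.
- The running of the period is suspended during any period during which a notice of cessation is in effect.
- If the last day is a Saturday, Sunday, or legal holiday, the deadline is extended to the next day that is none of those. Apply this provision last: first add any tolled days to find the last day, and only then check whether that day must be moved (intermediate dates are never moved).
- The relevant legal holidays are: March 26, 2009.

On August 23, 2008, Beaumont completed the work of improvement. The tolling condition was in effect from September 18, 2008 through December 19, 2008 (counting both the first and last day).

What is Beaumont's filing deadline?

March 27, 2009

4 months after August 23, 2008 is December 23, 2008.
From September 18, 2008 through December 19, 2008 inclusive is 93 days; tolling adds 93 days: December 23, 2008 + 93 days = March 26, 2009.
March 26, 2009 is a listed holiday. The next qualifying day is March 27, 2009.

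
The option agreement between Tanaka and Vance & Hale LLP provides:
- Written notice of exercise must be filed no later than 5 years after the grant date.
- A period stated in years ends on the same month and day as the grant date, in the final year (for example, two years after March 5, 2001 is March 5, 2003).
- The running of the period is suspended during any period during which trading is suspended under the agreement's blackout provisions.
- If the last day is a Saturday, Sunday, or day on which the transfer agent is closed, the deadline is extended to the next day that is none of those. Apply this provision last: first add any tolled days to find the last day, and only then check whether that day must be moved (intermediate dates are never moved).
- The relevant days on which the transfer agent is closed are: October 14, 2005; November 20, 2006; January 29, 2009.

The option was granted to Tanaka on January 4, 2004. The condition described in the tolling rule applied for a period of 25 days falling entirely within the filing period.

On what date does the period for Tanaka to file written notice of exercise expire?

5 years after January 4, 2004 is January 4, 2009.
Tolling adds 25 days: January 4, 2009 + 25 days = January 29, 2009.
January 29, 2009 is a listed holiday. The next qualifying day is January 30, 2009.

January 30, 2009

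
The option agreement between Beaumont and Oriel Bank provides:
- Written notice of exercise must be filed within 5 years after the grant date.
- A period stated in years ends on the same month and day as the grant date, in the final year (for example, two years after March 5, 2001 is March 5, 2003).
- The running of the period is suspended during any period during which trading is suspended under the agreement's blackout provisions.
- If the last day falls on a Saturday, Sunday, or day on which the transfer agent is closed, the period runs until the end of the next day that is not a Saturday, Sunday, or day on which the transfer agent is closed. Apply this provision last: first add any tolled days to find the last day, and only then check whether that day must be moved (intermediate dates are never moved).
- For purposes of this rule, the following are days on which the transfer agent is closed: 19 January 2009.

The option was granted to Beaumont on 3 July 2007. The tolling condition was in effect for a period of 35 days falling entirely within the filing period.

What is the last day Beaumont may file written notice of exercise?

August 7, 2012

5 years after 3 July 2007 is July 3, 2012.
Tolling adds 35 days: July 3, 2012 + 35 days = August 7, 2012.
August 7, 2012 is a Tuesday and not a day on which the transfer agent is closed, so no extension applies.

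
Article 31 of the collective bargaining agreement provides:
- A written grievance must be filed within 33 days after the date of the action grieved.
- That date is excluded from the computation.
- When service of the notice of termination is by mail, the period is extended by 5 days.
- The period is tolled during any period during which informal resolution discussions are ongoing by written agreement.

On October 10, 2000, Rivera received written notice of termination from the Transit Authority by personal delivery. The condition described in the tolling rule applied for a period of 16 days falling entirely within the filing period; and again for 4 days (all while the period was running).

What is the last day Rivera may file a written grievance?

December 2, 2000

33 days after October 10, 2000 is November 12, 2000.
Service was not by mail, so no mail extension applies.
Tolling adds 16 days: November 12, 2000 + 16 days = November 28, 2000.
Tolling adds 4 days: November 28, 2000 + 4 days = December 2, 2000.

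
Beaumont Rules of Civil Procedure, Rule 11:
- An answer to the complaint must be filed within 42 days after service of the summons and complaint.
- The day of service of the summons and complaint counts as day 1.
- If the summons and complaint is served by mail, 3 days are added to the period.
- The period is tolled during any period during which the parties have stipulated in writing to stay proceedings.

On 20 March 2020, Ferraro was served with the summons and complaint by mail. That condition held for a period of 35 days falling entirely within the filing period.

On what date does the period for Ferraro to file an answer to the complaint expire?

June 7, 2020

Counting 20 March 2020 as day 1, day 42 is April 30, 2020.
Service was by mail, adding 3 days: April 30, 2020 + 3 days = May 3, 2020.
Tolling adds 35 days: May 3, 2020 + 35 days = June 7, 2020.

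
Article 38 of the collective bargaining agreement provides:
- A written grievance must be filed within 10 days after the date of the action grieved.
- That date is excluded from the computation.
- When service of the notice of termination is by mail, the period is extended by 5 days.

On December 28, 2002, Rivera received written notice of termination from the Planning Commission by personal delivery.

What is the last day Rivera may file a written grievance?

January 7, 2003

10 days after December 28, 2002 is January 7, 2003.
Service was not by mail, so no mail extension applies.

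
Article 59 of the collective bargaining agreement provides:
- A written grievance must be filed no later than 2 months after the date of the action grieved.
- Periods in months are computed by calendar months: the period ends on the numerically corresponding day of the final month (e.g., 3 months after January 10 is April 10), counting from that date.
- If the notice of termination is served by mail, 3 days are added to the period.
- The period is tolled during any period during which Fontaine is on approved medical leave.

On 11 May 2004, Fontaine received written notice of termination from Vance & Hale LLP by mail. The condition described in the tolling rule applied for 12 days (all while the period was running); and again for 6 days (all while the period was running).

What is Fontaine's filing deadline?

August 1, 2004

2 months after 11 May 2004 is July 11, 2004.
Service was by mail, adding 3 days: July 11, 2004 + 3 days = July 14, 2004.
Tolling adds 12 days: July 14, 2004 + 12 days = July 26, 2004.
Tolling adds 6 days: July 26, 2004 + 6 days = August 1, 2004.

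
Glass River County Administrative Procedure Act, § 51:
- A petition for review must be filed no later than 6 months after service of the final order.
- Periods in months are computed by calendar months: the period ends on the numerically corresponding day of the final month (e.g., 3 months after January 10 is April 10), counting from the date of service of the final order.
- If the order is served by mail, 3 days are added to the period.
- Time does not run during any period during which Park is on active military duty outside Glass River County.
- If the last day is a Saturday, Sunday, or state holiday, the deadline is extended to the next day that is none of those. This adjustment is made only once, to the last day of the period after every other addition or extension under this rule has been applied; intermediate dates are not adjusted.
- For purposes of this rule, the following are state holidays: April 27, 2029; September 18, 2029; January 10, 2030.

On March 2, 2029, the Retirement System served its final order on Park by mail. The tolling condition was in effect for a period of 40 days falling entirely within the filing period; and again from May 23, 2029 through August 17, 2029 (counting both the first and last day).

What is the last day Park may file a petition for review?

January 11, 2030

6 months after March 2, 2029 is September 2, 2029.
Service was by mail, adding 3 days: September 2, 2029 + 3 days = September 5, 2029.
Tolling adds 40 days: September 5, 2029 + 40 days = October 15, 2029.
From May 23, 2029 through August 17, 2029 inclusive is 87 days; tolling adds 87 days: October 15, 2029 + 87 days = January 10, 2030.
January 10, 2030 is a listed holiday. The next qualifying day is January 11, 2030.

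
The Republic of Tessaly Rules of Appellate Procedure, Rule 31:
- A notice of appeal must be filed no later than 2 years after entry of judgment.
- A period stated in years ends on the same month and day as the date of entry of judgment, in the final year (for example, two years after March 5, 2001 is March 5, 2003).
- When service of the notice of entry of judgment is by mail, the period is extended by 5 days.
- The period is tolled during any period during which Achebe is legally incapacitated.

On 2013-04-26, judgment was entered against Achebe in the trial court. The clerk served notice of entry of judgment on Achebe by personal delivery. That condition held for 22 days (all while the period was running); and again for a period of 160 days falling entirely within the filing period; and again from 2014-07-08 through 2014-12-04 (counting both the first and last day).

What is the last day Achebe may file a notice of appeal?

March 23, 2016

2 years after 2013-04-26 is April 26, 2015.
Service was not by mail, so no mail extension applies.
Tolling adds 22 days: April 26, 2015 + 22 days = May 18, 2015.
Tolling adds 160 days: May 18, 2015 + 160 days = October 25, 2015.
From July 8, 2014 through December 4, 2014 inclusive is 150 days; tolling adds 150 days: October 25, 2015 + 150 days = March 23, 2016.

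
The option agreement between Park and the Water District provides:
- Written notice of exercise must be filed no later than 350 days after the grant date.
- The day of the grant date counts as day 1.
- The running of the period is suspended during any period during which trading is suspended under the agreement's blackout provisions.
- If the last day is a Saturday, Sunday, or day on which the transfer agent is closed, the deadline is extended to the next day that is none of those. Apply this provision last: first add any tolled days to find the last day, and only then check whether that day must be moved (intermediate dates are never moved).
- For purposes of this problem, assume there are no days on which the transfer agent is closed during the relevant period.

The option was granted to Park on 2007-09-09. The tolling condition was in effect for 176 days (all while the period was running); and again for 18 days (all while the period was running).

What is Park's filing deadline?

March 5, 2009

Counting 2007-09-09 as day 1, day 350 is August 23, 2008.
Tolling adds 176 days: August 23, 2008 + 176 days = February 15, 2009.
Tolling adds 18 days: February 15, 2009 + 18 days = March 5, 2009.
March 5, 2009 is a Thursday and not a day on which the transfer agent is closed, so no extension applies.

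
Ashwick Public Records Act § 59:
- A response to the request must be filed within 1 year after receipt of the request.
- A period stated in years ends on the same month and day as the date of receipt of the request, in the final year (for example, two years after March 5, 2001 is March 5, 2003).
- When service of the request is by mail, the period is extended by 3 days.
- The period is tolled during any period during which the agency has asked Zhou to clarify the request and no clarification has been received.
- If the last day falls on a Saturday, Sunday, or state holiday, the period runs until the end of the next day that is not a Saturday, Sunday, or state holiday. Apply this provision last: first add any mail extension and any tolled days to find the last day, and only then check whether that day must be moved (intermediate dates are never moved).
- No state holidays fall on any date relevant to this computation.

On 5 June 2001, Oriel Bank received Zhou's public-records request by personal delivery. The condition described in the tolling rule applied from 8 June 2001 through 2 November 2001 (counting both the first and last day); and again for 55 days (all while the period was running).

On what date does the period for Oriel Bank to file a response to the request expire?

1 year after 5 June 2001 is June 5, 2002.
Service was not by mail, so no mail extension applies.
From June 8, 2001 through November 2, 2001 inclusive is 148 days; tolling adds 148 days: June 5, 2002 + 148 days = October 31, 2002.
Tolling adds 55 days: October 31, 2002 + 55 days = December 25, 2002.
December 25, 2002 is a Wednesday and not a state holiday, so no extension applies.

December 25, 2002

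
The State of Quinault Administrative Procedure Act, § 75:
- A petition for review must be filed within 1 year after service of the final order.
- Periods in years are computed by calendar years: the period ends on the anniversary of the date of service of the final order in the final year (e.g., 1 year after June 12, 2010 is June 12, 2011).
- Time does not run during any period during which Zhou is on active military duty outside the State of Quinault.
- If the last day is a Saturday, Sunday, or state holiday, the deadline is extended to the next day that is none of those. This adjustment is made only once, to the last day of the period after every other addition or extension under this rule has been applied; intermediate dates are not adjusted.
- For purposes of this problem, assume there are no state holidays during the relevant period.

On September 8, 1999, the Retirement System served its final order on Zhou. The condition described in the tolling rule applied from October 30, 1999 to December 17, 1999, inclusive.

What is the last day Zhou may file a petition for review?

October 27, 2000

1 year after September 8, 1999 is September 8, 2000.
From October 30, 1999 through December 17, 1999 inclusive is 49 days; tolling adds 49 days: September 8, 2000 + 49 days = October 27, 2000.
October 27, 2000 is a Friday and not a state holiday, so no extension applies.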